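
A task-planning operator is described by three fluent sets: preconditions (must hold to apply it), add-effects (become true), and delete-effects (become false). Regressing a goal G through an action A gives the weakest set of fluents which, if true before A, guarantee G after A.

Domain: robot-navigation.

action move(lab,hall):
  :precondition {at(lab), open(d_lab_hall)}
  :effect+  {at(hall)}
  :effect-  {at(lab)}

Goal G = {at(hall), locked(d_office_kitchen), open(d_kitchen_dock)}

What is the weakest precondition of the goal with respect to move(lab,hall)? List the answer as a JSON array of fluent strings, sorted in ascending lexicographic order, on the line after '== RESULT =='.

Compute (G \ add) ∪ pre:
  G ∩ del = {}  (empty — regression defined)
  G \ add = {at(hall), locked(d_office_kitchen), open(d_kitchen_dock)} \ {at(hall)} = {locked(d_office_kitchen), open(d_kitchen_dock)}
  ∪ pre   = {locked(d_office_kitchen), open(d_kitchen_dock)} ∪ {at(lab), open(d_lab_hall)}
          = {at(lab), locked(d_office_kitchen), open(d_kitchen_dock), open(d_lab_hall)}

== RESULT ==
["at(lab)", "locked(d_office_kitchen)", "open(d_kitchen_dock)", "open(d_lab_hall)"]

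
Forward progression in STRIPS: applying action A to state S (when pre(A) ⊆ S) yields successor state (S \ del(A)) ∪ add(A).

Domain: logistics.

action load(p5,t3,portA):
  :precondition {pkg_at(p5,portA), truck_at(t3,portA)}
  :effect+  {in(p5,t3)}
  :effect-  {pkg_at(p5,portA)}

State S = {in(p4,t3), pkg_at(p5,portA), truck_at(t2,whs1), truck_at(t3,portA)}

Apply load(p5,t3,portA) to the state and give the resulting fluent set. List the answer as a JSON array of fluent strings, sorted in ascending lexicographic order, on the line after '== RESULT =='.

Compute (S \ del) ∪ add:
  pre ⊆ S: {pkg_at(p5,portA), truck_at(t3,portA)} ⊆ S  — applicable
  S \ del = {in(p4,t3), truck_at(t2,whs1), truck_at(t3,portA)}
  ∪ add   = {in(p4,t3), in(p5,t3), truck_at(t2,whs1), truck_at(t3,portA)}

== RESULT ==
["in(p4,t3)", "in(p5,t3)", "truck_at(t2,whs1)", "truck_at(t3,portA)"]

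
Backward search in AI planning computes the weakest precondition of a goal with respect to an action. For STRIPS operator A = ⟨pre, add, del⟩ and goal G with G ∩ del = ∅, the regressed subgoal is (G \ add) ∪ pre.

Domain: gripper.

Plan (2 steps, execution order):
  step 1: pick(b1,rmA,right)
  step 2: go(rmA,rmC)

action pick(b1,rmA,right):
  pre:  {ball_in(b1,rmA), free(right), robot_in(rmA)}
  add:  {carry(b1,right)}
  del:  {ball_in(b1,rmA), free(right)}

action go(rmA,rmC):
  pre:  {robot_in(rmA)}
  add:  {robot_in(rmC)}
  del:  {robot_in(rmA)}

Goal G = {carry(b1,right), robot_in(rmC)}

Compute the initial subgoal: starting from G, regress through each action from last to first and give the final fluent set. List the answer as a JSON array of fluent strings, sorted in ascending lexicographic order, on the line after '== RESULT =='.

Work backward from the goal:
  through step 2 (go(rmA,rmC)): drop {robot_in(rmC)}, keep {carry(b1,right)}, require {robot_in(rmA)}
    → {carry(b1,right), robot_in(rmA)}
  through step 1 (pick(b1,rmA,right)): drop {carry(b1,right)}, keep {robot_in(rmA)}, require {ball_in(b1,rmA), free(right), robot_in(rmA)}
    → {ball_in(b1,rmA), free(right), robot_in(rmA)}

== RESULT ==
["ball_in(b1,rmA)", "free(right)", "robot_in(rmA)"]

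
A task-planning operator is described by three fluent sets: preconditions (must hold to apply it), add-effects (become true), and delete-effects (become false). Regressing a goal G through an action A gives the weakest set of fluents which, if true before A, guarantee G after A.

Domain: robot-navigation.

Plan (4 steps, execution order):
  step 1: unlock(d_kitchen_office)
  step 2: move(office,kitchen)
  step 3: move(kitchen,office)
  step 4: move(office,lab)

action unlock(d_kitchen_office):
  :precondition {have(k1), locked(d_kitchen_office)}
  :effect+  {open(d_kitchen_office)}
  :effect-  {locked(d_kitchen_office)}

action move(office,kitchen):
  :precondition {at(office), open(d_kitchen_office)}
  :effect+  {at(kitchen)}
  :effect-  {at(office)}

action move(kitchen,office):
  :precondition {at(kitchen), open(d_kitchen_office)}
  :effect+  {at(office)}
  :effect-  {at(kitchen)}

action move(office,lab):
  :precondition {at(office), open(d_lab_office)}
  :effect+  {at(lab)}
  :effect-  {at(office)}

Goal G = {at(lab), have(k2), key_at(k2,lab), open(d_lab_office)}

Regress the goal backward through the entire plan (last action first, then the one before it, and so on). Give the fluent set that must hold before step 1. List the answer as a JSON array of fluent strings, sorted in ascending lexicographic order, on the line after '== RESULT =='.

Work backward from the goal:
  through step 4 (move(office,lab)): drop {at(lab)}, keep {have(k2), key_at(k2,lab), open(d_lab_office)}, require {at(office), open(d_lab_office)}
    → {at(office), have(k2), key_at(k2,lab), open(d_lab_office)}
  through step 3 (move(kitchen,office)): drop {at(office)}, keep {have(k2), key_at(k2,lab), open(d_lab_office)}, require {at(kitchen), open(d_kitchen_office)}
    → {at(kitchen), have(k2), key_at(k2,lab), open(d_kitchen_office), open(d_lab_office)}
  through step 2 (move(office,kitchen)): drop {at(kitchen)}, keep {have(k2), key_at(k2,lab), open(d_kitchen_office), open(d_lab_office)}, require {at(office), open(d_kitchen_office)}
    → {at(office), have(k2), key_at(k2,lab), open(d_kitchen_office), open(d_lab_office)}
  through step 1 (unlock(d_kitchen_office)): drop {open(d_kitchen_office)}, keep {at(office), have(k2), key_at(k2,lab), open(d_lab_office)}, require {have(k1), locked(d_kitchen_office)}
    → {at(office), have(k1), have(k2), key_at(k2,lab), locked(d_kitchen_office), open(d_lab_office)}

== RESULT ==
["at(office)", "have(k1)", "have(k2)", "key_at(k2,lab)", "locked(d_kitchen_office)", "open(d_lab_office)"]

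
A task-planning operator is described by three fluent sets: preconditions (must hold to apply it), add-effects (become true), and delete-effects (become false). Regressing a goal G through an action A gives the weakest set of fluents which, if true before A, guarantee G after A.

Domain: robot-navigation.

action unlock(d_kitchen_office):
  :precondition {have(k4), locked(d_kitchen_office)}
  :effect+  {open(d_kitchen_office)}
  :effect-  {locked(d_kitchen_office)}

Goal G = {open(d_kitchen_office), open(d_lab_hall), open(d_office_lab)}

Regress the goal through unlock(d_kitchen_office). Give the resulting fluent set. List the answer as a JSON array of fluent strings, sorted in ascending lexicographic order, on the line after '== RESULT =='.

Regress:
  G ∩ del = {}  (empty — regression defined)
  G \ add = {open(d_kitchen_office), open(d_lab_hall), open(d_office_lab)} \ {open(d_kitchen_office)} = {open(d_lab_hall), open(d_office_lab)}
  ∪ pre   = {open(d_lab_hall), open(d_office_lab)} ∪ {have(k4), locked(d_kitchen_office)}
          = {have(k4), locked(d_kitchen_office), open(d_lab_hall), open(d_office_lab)}

== RESULT ==
["have(k4)", "locked(d_kitchen_office)", "open(d_lab_hall)", "open(d_office_lab)"]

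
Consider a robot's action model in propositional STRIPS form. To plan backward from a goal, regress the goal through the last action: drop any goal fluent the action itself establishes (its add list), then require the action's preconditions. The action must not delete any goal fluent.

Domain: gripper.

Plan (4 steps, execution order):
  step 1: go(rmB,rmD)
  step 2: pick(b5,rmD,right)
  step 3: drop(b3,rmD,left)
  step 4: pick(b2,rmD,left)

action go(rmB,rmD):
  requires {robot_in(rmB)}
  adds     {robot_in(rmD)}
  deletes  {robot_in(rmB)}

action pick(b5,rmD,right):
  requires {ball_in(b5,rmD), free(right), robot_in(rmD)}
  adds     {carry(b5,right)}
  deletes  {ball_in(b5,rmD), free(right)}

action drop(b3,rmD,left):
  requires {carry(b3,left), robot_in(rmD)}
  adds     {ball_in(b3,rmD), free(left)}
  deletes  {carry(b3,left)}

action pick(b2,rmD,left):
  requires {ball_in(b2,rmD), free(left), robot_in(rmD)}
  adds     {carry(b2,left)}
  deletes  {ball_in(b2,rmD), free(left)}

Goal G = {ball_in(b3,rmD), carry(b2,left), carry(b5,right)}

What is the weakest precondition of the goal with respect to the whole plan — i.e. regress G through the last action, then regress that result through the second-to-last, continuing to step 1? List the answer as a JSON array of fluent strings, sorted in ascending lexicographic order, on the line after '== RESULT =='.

Work backward from the goal:
  through step 4 (pick(b2,rmD,left)): drop {carry(b2,left)}, keep {ball_in(b3,rmD), carry(b5,right)}, require {ball_in(b2,rmD), free(left), robot_in(rmD)}
    → {ball_in(b2,rmD), ball_in(b3,rmD), carry(b5,right), free(left), robot_in(rmD)}
  through step 3 (drop(b3,rmD,left)): drop {ball_in(b3,rmD), free(left)}, keep {ball_in(b2,rmD), carry(b5,right), robot_in(rmD)}, require {carry(b3,left), robot_in(rmD)}
    → {ball_in(b2,rmD), carry(b3,left), carry(b5,right), robot_in(rmD)}
  through step 2 (pick(b5,rmD,right)): drop {carry(b5,right)}, keep {ball_in(b2,rmD), carry(b3,left), robot_in(rmD)}, require {ball_in(b5,rmD), free(right), robot_in(rmD)}
    → {ball_in(b2,rmD), ball_in(b5,rmD), carry(b3,left), free(right), robot_in(rmD)}
  through step 1 (go(rmB,rmD)): drop {robot_in(rmD)}, keep {ball_in(b2,rmD), ball_in(b5,rmD), carry(b3,left), free(right)}, require {robot_in(rmB)}
    → {ball_in(b2,rmD), ball_in(b5,rmD), carry(b3,left), free(right), robot_in(rmB)}

== RESULT ==
["ball_in(b2,rmD)", "ball_in(b5,rmD)", "carry(b3,left)", "free(right)", "robot_in(rmB)"]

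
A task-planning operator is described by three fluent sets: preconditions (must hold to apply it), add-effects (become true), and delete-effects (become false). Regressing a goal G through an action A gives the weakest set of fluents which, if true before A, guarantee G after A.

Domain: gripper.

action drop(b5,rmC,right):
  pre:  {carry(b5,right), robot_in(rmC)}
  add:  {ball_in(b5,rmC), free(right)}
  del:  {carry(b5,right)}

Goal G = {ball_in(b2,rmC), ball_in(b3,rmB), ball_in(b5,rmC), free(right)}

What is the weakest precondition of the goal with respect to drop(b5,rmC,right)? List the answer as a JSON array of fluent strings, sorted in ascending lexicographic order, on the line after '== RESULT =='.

Regress:
  G ∩ del = {}  (empty — regression defined)
  G \ add = {ball_in(b2,rmC), ball_in(b3,rmB), ball_in(b5,rmC), free(right)} \ {ball_in(b5,rmC), free(right)} = {ball_in(b2,rmC), ball_in(b3,rmB)}
  ∪ pre   = {ball_in(b2,rmC), ball_in(b3,rmB)} ∪ {carry(b5,right), robot_in(rmC)}
          = {ball_in(b2,rmC), ball_in(b3,rmB), carry(b5,right), robot_in(rmC)}

== RESULT ==
["ball_in(b2,rmC)", "ball_in(b3,rmB)", "carry(b5,right)", "robot_in(rmC)"]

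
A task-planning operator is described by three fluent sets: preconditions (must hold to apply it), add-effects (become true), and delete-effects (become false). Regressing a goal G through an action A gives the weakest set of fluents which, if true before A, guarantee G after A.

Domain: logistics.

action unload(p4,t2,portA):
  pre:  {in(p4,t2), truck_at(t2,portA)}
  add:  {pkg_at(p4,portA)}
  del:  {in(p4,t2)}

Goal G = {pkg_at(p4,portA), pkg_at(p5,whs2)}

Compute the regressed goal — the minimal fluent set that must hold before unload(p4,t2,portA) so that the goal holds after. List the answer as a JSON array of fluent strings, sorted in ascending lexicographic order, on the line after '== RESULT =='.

Regress:
  G ∩ del = {}  (empty — regression defined)
  G \ add = {pkg_at(p4,portA), pkg_at(p5,whs2)} \ {pkg_at(p4,portA)} = {pkg_at(p5,whs2)}
  ∪ pre   = {pkg_at(p5,whs2)} ∪ {in(p4,t2), truck_at(t2,portA)}
          = {in(p4,t2), pkg_at(p5,whs2), truck_at(t2,portA)}

== RESULT ==
["in(p4,t2)", "pkg_at(p5,whs2)", "truck_at(t2,portA)"]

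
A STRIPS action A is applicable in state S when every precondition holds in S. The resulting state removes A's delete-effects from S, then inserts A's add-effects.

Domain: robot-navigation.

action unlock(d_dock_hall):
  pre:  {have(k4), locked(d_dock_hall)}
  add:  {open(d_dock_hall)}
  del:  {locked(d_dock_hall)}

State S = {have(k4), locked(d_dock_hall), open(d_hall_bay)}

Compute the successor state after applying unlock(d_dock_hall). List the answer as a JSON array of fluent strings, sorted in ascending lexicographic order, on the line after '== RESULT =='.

Progress:
  pre ⊆ S: {have(k4), locked(d_dock_hall)} ⊆ S  — applicable
  S \ del = {have(k4), open(d_hall_bay)}
  ∪ add   = {have(k4), open(d_dock_hall), open(d_hall_bay)}

== RESULT ==
["have(k4)", "open(d_dock_hall)", "open(d_hall_bay)"]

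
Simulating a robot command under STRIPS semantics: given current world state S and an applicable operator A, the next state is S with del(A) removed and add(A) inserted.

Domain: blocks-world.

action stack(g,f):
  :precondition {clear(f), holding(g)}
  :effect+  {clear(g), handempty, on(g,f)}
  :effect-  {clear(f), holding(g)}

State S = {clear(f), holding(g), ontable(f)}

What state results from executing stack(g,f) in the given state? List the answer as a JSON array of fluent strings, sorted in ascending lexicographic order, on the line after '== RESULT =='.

Progress:
  pre ⊆ S: {clear(f), holding(g)} ⊆ S  — applicable
  S \ del = {ontable(f)}
  ∪ add   = {clear(g), handempty, on(g,f), ontable(f)}

== RESULT ==
["clear(g)", "handempty", "on(g,f)", "ontable(f)"]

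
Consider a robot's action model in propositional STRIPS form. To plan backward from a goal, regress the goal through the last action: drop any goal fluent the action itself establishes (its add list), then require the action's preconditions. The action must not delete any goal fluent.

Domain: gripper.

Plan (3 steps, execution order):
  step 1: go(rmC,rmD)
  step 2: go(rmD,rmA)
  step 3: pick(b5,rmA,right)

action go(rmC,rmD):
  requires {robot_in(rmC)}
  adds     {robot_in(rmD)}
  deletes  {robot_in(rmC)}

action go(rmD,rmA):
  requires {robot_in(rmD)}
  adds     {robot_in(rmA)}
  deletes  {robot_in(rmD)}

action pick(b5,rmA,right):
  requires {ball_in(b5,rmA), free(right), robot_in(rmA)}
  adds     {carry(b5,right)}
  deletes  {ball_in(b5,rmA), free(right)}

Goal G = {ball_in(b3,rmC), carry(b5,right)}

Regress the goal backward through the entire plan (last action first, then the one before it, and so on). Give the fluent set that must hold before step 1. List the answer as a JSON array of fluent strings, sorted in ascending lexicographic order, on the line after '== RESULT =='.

Work backward from the goal:
  through step 3 (pick(b5,rmA,right)): drop {carry(b5,right)}, keep {ball_in(b3,rmC)}, require {ball_in(b5,rmA), free(right), robot_in(rmA)}
    → {ball_in(b3,rmC), ball_in(b5,rmA), free(right), robot_in(rmA)}
  through step 2 (go(rmD,rmA)): drop {robot_in(rmA)}, keep {ball_in(b3,rmC), ball_in(b5,rmA), free(right)}, require {robot_in(rmD)}
    → {ball_in(b3,rmC), ball_in(b5,rmA), free(right), robot_in(rmD)}
  through step 1 (go(rmC,rmD)): drop {robot_in(rmD)}, keep {ball_in(b3,rmC), ball_in(b5,rmA), free(right)}, require {robot_in(rmC)}
    → {ball_in(b3,rmC), ball_in(b5,rmA), free(right), robot_in(rmC)}

== RESULT ==
["ball_in(b3,rmC)", "ball_in(b5,rmA)", "free(right)", "robot_in(rmC)"]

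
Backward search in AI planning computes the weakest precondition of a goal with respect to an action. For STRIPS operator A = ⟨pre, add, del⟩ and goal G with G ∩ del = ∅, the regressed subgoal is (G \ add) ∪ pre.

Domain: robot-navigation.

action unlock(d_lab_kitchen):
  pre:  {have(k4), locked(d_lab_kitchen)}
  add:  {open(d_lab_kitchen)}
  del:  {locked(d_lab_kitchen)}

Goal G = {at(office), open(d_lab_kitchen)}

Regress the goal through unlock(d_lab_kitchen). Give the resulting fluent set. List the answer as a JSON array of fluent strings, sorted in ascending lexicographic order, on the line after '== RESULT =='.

Regress:
  G ∩ del = {}  (empty — regression defined)
  G \ add = {at(office), open(d_lab_kitchen)} \ {open(d_lab_kitchen)} = {at(office)}
  ∪ pre   = {at(office)} ∪ {have(k4), locked(d_lab_kitchen)}
          = {at(office), have(k4), locked(d_lab_kitchen)}

== RESULT ==
["at(office)", "have(k4)", "locked(d_lab_kitchen)"]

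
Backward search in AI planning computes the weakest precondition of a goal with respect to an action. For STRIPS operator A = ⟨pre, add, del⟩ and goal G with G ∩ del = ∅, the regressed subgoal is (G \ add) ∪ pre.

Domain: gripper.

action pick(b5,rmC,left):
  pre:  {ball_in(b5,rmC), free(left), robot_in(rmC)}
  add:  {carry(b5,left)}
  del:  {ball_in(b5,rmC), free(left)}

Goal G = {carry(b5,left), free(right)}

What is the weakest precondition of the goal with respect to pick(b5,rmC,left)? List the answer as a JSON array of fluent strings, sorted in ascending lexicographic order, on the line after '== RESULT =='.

Compute (G \ add) ∪ pre:
  G ∩ del = {}  (empty — regression defined)
  G \ add = {carry(b5,left), free(right)} \ {carry(b5,left)} = {free(right)}
  ∪ pre   = {free(right)} ∪ {ball_in(b5,rmC), free(left), robot_in(rmC)}
          = {ball_in(b5,rmC), free(left), free(right), robot_in(rmC)}

== RESULT ==
["ball_in(b5,rmC)", "free(left)", "free(right)", "robot_in(rmC)"]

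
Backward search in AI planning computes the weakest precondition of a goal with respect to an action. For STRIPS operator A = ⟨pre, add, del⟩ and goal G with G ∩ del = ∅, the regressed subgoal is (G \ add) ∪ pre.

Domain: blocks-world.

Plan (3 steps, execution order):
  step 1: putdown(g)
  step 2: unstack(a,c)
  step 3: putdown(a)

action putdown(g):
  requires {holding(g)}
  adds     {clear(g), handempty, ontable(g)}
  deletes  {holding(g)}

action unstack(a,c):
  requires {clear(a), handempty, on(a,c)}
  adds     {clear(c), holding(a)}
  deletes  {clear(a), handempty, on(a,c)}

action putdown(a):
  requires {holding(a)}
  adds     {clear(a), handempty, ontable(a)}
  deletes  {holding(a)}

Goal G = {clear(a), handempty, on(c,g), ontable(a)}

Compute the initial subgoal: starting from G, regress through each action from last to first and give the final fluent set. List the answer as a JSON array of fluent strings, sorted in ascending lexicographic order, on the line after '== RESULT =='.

Work backward from the goal:
  through step 3 (putdown(a)): drop {clear(a), handempty, ontable(a)}, keep {on(c,g)}, require {holding(a)}
    → {holding(a), on(c,g)}
  through step 2 (unstack(a,c)): drop {holding(a)}, keep {on(c,g)}, require {clear(a), handempty, on(a,c)}
    → {clear(a), handempty, on(a,c), on(c,g)}
  through step 1 (putdown(g)): drop {handempty}, keep {clear(a), on(a,c), on(c,g)}, require {holding(g)}
    → {clear(a), holding(g), on(a,c), on(c,g)}

== RESULT ==
["clear(a)", "holding(g)", "on(a,c)", "on(c,g)"]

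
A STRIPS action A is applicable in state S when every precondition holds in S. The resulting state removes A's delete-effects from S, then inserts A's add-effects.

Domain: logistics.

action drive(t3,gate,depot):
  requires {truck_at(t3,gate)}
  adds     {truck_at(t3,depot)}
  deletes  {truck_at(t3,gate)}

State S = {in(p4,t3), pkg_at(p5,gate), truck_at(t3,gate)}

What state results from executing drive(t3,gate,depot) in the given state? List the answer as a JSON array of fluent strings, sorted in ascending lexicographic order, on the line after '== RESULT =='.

Progress:
  pre ⊆ S: {truck_at(t3,gate)} ⊆ S  — applicable
  S \ del = {in(p4,t3), pkg_at(p5,gate)}
  ∪ add   = {in(p4,t3), pkg_at(p5,gate), truck_at(t3,depot)}

== RESULT ==
["in(p4,t3)", "pkg_at(p5,gate)", "truck_at(t3,depot)"]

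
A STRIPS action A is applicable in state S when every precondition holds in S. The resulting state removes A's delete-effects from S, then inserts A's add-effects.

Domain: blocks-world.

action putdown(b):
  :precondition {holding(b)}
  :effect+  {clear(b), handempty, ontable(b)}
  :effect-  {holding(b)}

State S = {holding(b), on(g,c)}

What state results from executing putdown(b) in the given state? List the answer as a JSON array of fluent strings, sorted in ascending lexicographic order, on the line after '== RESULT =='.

Progress:
  pre ⊆ S: {holding(b)} ⊆ S  — applicable
  S \ del = {on(g,c)}
  ∪ add   = {clear(b), handempty, on(g,c), ontable(b)}

== RESULT ==
["clear(b)", "handempty", "on(g,c)", "ontable(b)"]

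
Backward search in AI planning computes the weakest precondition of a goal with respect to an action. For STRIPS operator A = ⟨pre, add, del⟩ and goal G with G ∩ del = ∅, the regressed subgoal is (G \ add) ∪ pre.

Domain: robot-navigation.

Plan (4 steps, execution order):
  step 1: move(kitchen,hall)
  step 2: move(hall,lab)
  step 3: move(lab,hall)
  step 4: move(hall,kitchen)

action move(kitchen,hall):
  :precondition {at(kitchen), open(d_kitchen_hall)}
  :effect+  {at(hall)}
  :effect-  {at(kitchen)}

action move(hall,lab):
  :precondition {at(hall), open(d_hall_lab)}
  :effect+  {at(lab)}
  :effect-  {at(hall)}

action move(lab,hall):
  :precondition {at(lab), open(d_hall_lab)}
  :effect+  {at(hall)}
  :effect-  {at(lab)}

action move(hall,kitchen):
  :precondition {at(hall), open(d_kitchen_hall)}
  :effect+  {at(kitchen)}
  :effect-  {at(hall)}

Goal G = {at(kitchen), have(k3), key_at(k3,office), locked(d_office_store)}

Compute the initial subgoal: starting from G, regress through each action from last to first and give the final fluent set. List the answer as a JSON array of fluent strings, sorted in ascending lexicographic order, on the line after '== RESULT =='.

Regress step by step:
  through step 4 (move(hall,kitchen)): drop {at(kitchen)}, keep {have(k3), key_at(k3,office), locked(d_office_store)}, require {at(hall), open(d_kitchen_hall)}
    → {at(hall), have(k3), key_at(k3,office), locked(d_office_store), open(d_kitchen_hall)}
  through step 3 (move(lab,hall)): drop {at(hall)}, keep {have(k3), key_at(k3,office), locked(d_office_store), open(d_kitchen_hall)}, require {at(lab), open(d_hall_lab)}
    → {at(lab), have(k3), key_at(k3,office), locked(d_office_store), open(d_hall_lab), open(d_kitchen_hall)}
  through step 2 (move(hall,lab)): drop {at(lab)}, keep {have(k3), key_at(k3,office), locked(d_office_store), open(d_hall_lab), open(d_kitchen_hall)}, require {at(hall), open(d_hall_lab)}
    → {at(hall), have(k3), key_at(k3,office), locked(d_office_store), open(d_hall_lab), open(d_kitchen_hall)}
  through step 1 (move(kitchen,hall)): drop {at(hall)}, keep {have(k3), key_at(k3,office), locked(d_office_store), open(d_hall_lab), open(d_kitchen_hall)}, require {at(kitchen), open(d_kitchen_hall)}
    → {at(kitchen), have(k3), key_at(k3,office), locked(d_office_store), open(d_hall_lab), open(d_kitchen_hall)}

== RESULT ==
["at(kitchen)", "have(k3)", "key_at(k3,office)", "locked(d_office_store)", "open(d_hall_lab)", "open(d_kitchen_hall)"]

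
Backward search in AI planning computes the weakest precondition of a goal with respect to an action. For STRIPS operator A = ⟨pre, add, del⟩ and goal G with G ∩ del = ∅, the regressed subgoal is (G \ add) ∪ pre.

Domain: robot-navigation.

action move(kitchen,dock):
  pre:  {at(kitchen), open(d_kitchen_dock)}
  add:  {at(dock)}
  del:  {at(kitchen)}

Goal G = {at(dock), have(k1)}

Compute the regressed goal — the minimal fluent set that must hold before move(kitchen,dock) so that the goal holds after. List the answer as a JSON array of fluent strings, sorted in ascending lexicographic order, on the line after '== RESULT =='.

Compute (G \ add) ∪ pre:
  G ∩ del = {}  (empty — regression defined)
  G \ add = {at(dock), have(k1)} \ {at(dock)} = {have(k1)}
  ∪ pre   = {have(k1)} ∪ {at(kitchen), open(d_kitchen_dock)}
          = {at(kitchen), have(k1), open(d_kitchen_dock)}

== RESULT ==
["at(kitchen)", "have(k1)", "open(d_kitchen_dock)"]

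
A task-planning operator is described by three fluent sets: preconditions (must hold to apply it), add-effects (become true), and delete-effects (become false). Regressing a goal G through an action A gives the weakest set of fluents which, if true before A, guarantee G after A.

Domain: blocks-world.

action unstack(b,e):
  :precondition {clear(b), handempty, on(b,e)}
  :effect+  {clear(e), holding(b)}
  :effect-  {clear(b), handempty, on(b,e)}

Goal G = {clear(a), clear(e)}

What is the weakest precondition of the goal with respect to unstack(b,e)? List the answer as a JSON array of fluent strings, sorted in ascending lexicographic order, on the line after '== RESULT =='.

Regress:
  G ∩ del = {}  (empty — regression defined)
  G \ add = {clear(a), clear(e)} \ {clear(e), holding(b)} = {clear(a)}
  ∪ pre   = {clear(a)} ∪ {clear(b), handempty, on(b,e)}
          = {clear(a), clear(b), handempty, on(b,e)}

== RESULT ==
["clear(a)", "clear(b)", "handempty", "on(b,e)"]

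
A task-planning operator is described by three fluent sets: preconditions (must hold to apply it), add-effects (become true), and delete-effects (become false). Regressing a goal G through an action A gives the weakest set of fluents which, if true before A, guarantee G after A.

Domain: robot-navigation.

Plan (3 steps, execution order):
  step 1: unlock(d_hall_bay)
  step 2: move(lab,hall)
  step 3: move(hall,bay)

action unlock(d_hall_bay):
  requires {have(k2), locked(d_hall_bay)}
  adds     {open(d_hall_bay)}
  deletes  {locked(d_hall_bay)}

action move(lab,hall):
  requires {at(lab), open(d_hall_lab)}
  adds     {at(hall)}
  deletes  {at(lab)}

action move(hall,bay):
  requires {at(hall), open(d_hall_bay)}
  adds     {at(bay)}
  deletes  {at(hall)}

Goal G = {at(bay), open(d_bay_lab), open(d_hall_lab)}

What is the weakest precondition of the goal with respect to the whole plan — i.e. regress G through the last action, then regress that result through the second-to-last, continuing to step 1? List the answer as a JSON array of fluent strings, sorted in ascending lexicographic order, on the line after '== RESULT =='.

Work backward from the goal:
  through step 3 (move(hall,bay)): drop {at(bay)}, keep {open(d_bay_lab), open(d_hall_lab)}, require {at(hall), open(d_hall_bay)}
    → {at(hall), open(d_bay_lab), open(d_hall_bay), open(d_hall_lab)}
  through step 2 (move(lab,hall)): drop {at(hall)}, keep {open(d_bay_lab), open(d_hall_bay), open(d_hall_lab)}, require {at(lab), open(d_hall_lab)}
    → {at(lab), open(d_bay_lab), open(d_hall_bay), open(d_hall_lab)}
  through step 1 (unlock(d_hall_bay)): drop {open(d_hall_bay)}, keep {at(lab), open(d_bay_lab), open(d_hall_lab)}, require {have(k2), locked(d_hall_bay)}
    → {at(lab), have(k2), locked(d_hall_bay), open(d_bay_lab), open(d_hall_lab)}

== RESULT ==
["at(lab)", "have(k2)", "locked(d_hall_bay)", "open(d_bay_lab)", "open(d_hall_lab)"]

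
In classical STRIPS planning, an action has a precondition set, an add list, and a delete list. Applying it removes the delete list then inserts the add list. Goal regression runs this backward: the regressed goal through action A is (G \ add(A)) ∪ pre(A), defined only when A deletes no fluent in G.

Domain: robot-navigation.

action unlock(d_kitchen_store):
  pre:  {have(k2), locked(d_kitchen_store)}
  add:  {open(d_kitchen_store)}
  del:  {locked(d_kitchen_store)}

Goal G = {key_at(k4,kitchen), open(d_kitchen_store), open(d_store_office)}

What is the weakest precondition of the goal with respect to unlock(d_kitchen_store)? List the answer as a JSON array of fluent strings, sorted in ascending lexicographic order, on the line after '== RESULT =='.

Compute (G \ add) ∪ pre:
  G ∩ del = {}  (empty — regression defined)
  G \ add = {key_at(k4,kitchen), open(d_kitchen_store), open(d_store_office)} \ {open(d_kitchen_store)} = {key_at(k4,kitchen), open(d_store_office)}
  ∪ pre   = {key_at(k4,kitchen), open(d_store_office)} ∪ {have(k2), locked(d_kitchen_store)}
          = {have(k2), key_at(k4,kitchen), locked(d_kitchen_store), open(d_store_office)}

== RESULT ==
["have(k2)", "key_at(k4,kitchen)", "locked(d_kitchen_store)", "open(d_store_office)"]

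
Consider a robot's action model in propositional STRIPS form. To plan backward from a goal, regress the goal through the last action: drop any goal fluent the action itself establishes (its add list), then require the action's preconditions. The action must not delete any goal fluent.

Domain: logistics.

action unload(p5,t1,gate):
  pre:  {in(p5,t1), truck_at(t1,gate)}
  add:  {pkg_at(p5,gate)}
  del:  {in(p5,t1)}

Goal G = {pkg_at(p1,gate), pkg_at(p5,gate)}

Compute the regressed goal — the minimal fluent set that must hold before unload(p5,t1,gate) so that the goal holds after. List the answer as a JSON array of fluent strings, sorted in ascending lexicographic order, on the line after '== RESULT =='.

Regress:
  G ∩ del = {}  (empty — regression defined)
  G \ add = {pkg_at(p1,gate), pkg_at(p5,gate)} \ {pkg_at(p5,gate)} = {pkg_at(p1,gate)}
  ∪ pre   = {pkg_at(p1,gate)} ∪ {in(p5,t1), truck_at(t1,gate)}
          = {in(p5,t1), pkg_at(p1,gate), truck_at(t1,gate)}

== RESULT ==
["in(p5,t1)", "pkg_at(p1,gate)", "truck_at(t1,gate)"]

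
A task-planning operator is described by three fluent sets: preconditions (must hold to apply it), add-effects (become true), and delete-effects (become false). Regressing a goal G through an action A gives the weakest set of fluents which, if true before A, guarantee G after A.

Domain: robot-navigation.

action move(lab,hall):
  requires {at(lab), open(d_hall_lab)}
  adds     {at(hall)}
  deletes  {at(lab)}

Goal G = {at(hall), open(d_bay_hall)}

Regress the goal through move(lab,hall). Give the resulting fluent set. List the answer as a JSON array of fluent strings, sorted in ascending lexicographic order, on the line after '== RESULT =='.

Compute (G \ add) ∪ pre:
  G ∩ del = {}  (empty — regression defined)
  G \ add = {at(hall), open(d_bay_hall)} \ {at(hall)} = {open(d_bay_hall)}
  ∪ pre   = {open(d_bay_hall)} ∪ {at(lab), open(d_hall_lab)}
          = {at(lab), open(d_bay_hall), open(d_hall_lab)}

== RESULT ==
["at(lab)", "open(d_bay_hall)", "open(d_hall_lab)"]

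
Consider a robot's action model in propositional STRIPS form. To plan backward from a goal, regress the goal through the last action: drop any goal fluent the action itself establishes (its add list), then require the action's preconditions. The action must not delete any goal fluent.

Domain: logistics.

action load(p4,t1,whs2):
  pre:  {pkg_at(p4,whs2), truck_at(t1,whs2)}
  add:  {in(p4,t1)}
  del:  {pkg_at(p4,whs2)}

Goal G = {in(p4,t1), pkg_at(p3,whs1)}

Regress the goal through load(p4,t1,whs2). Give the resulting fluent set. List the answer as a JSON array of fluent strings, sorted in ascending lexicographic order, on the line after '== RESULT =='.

Regress:
  G ∩ del = {}  (empty — regression defined)
  G \ add = {in(p4,t1), pkg_at(p3,whs1)} \ {in(p4,t1)} = {pkg_at(p3,whs1)}
  ∪ pre   = {pkg_at(p3,whs1)} ∪ {pkg_at(p4,whs2), truck_at(t1,whs2)}
          = {pkg_at(p3,whs1), pkg_at(p4,whs2), truck_at(t1,whs2)}

== RESULT ==
["pkg_at(p3,whs1)", "pkg_at(p4,whs2)", "truck_at(t1,whs2)"]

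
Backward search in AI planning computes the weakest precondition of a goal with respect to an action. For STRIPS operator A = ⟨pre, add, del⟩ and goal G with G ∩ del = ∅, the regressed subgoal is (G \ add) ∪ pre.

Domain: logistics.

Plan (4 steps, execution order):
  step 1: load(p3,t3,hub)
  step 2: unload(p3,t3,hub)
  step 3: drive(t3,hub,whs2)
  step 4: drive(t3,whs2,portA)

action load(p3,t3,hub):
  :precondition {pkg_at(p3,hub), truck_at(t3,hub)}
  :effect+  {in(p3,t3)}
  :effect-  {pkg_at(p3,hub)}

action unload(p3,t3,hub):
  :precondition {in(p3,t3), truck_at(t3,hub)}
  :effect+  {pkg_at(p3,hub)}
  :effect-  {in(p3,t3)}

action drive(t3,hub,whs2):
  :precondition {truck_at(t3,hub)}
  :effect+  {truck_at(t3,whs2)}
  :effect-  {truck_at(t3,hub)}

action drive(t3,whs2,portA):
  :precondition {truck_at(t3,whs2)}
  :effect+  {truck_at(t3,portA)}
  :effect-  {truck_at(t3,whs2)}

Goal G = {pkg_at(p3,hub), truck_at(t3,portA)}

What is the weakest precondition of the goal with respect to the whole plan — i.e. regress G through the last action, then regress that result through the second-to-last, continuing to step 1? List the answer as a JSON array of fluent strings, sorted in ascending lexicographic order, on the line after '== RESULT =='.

Work backward from the goal:
  through step 4 (drive(t3,whs2,portA)): drop {truck_at(t3,portA)}, keep {pkg_at(p3,hub)}, require {truck_at(t3,whs2)}
    → {pkg_at(p3,hub), truck_at(t3,whs2)}
  through step 3 (drive(t3,hub,whs2)): drop {truck_at(t3,whs2)}, keep {pkg_at(p3,hub)}, require {truck_at(t3,hub)}
    → {pkg_at(p3,hub), truck_at(t3,hub)}
  through step 2 (unload(p3,t3,hub)): drop {pkg_at(p3,hub)}, keep {truck_at(t3,hub)}, require {in(p3,t3), truck_at(t3,hub)}
    → {in(p3,t3), truck_at(t3,hub)}
  through step 1 (load(p3,t3,hub)): drop {in(p3,t3)}, keep {truck_at(t3,hub)}, require {pkg_at(p3,hub), truck_at(t3,hub)}
    → {pkg_at(p3,hub), truck_at(t3,hub)}

== RESULT ==
["pkg_at(p3,hub)", "truck_at(t3,hub)"]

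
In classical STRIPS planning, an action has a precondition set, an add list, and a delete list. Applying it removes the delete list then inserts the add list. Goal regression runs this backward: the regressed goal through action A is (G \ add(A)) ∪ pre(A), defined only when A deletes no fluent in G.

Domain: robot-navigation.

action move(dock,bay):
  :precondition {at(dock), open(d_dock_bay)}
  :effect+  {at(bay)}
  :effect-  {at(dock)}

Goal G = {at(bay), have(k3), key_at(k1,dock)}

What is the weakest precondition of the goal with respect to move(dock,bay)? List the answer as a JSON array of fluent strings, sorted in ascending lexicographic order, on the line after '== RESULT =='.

Compute (G \ add) ∪ pre:
  G ∩ del = {}  (empty — regression defined)
  G \ add = {at(bay), have(k3), key_at(k1,dock)} \ {at(bay)} = {have(k3), key_at(k1,dock)}
  ∪ pre   = {have(k3), key_at(k1,dock)} ∪ {at(dock), open(d_dock_bay)}
          = {at(dock), have(k3), key_at(k1,dock), open(d_dock_bay)}

== RESULT ==
["at(dock)", "have(k3)", "key_at(k1,dock)", "open(d_dock_bay)"]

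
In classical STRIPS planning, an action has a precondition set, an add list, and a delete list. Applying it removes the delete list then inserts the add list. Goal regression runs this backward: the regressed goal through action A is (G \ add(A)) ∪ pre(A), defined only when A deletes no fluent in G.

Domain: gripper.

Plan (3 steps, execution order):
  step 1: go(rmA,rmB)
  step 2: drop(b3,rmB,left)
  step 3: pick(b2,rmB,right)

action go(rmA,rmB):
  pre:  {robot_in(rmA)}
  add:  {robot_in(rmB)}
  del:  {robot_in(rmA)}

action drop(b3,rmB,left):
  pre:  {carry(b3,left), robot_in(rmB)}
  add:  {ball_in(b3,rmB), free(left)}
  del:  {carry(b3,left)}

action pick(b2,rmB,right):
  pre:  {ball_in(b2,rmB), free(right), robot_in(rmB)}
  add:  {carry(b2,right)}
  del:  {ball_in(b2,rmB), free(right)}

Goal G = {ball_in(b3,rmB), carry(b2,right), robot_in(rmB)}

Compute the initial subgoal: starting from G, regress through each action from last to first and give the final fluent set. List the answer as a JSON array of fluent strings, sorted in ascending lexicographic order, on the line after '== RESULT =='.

Regress step by step:
  through step 3 (pick(b2,rmB,right)): drop {carry(b2,right)}, keep {ball_in(b3,rmB), robot_in(rmB)}, require {ball_in(b2,rmB), free(right), robot_in(rmB)}
    → {ball_in(b2,rmB), ball_in(b3,rmB), free(right), robot_in(rmB)}
  through step 2 (drop(b3,rmB,left)): drop {ball_in(b3,rmB)}, keep {ball_in(b2,rmB), free(right), robot_in(rmB)}, require {carry(b3,left), robot_in(rmB)}
    → {ball_in(b2,rmB), carry(b3,left), free(right), robot_in(rmB)}
  through step 1 (go(rmA,rmB)): drop {robot_in(rmB)}, keep {ball_in(b2,rmB), carry(b3,left), free(right)}, require {robot_in(rmA)}
    → {ball_in(b2,rmB), carry(b3,left), free(right), robot_in(rmA)}

== RESULT ==
["ball_in(b2,rmB)", "carry(b3,left)", "free(right)", "robot_in(rmA)"]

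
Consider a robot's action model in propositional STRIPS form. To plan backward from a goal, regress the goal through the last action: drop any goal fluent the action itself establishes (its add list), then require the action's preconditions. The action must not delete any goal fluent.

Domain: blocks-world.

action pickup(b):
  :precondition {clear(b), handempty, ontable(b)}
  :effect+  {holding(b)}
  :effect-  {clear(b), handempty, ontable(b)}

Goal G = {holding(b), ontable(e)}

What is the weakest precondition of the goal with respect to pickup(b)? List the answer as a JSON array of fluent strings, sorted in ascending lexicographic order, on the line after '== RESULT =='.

Regress:
  G ∩ del = {}  (empty — regression defined)
  G \ add = {holding(b), ontable(e)} \ {holding(b)} = {ontable(e)}
  ∪ pre   = {ontable(e)} ∪ {clear(b), handempty, ontable(b)}
          = {clear(b), handempty, ontable(b), ontable(e)}

== RESULT ==
["clear(b)", "handempty", "ontable(b)", "ontable(e)"]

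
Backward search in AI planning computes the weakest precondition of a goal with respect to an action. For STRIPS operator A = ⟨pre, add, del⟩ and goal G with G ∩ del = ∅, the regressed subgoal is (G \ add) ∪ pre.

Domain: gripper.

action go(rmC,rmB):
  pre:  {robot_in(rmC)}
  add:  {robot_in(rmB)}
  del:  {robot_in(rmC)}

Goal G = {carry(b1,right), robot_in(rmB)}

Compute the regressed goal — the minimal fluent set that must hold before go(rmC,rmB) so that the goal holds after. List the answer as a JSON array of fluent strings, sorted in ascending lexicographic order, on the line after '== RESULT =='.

Regress:
  G ∩ del = {}  (empty — regression defined)
  G \ add = {carry(b1,right), robot_in(rmB)} \ {robot_in(rmB)} = {carry(b1,right)}
  ∪ pre   = {carry(b1,right)} ∪ {robot_in(rmC)}
          = {carry(b1,right), robot_in(rmC)}

== RESULT ==
["carry(b1,right)", "robot_in(rmC)"]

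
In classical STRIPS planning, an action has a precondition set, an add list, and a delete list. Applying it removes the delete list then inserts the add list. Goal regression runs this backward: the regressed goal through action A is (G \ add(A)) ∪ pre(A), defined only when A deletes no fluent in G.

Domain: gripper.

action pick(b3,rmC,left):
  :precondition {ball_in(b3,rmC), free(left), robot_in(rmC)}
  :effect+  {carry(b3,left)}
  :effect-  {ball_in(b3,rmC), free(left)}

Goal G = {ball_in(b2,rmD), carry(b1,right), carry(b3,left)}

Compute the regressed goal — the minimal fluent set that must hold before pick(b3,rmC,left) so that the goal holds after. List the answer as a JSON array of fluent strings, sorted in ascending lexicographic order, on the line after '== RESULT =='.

Compute (G \ add) ∪ pre:
  G ∩ del = {}  (empty — regression defined)
  G \ add = {ball_in(b2,rmD), carry(b1,right), carry(b3,left)} \ {carry(b3,left)} = {ball_in(b2,rmD), carry(b1,right)}
  ∪ pre   = {ball_in(b2,rmD), carry(b1,right)} ∪ {ball_in(b3,rmC), free(left), robot_in(rmC)}
          = {ball_in(b2,rmD), ball_in(b3,rmC), carry(b1,right), free(left), robot_in(rmC)}

== RESULT ==
["ball_in(b2,rmD)", "ball_in(b3,rmC)", "carry(b1,right)", "free(left)", "robot_in(rmC)"]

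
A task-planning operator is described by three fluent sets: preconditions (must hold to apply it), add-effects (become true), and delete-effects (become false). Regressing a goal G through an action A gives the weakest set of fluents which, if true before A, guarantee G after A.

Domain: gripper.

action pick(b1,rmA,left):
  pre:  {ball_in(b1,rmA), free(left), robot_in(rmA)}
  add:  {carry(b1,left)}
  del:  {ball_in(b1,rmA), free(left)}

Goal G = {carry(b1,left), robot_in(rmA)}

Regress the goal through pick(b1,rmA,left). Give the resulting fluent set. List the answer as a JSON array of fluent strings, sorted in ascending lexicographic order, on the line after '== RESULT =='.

Regress:
  G ∩ del = {}  (empty — regression defined)
  G \ add = {carry(b1,left), robot_in(rmA)} \ {carry(b1,left)} = {robot_in(rmA)}
  ∪ pre   = {robot_in(rmA)} ∪ {ball_in(b1,rmA), free(left), robot_in(rmA)}
          = {ball_in(b1,rmA), free(left), robot_in(rmA)}

== RESULT ==
["ball_in(b1,rmA)", "free(left)", "robot_in(rmA)"]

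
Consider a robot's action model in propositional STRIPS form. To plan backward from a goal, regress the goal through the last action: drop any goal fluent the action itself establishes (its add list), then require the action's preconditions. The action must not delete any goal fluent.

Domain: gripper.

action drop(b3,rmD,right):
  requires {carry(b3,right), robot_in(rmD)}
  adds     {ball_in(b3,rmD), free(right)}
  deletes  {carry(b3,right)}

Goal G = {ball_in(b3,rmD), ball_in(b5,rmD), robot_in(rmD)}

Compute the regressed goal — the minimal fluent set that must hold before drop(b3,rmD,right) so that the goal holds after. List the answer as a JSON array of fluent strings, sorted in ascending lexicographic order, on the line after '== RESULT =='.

Regress:
  G ∩ del = {}  (empty — regression defined)
  G \ add = {ball_in(b3,rmD), ball_in(b5,rmD), robot_in(rmD)} \ {ball_in(b3,rmD), free(right)} = {ball_in(b5,rmD), robot_in(rmD)}
  ∪ pre   = {ball_in(b5,rmD), robot_in(rmD)} ∪ {carry(b3,right), robot_in(rmD)}
          = {ball_in(b5,rmD), carry(b3,right), robot_in(rmD)}

== RESULT ==
["ball_in(b5,rmD)", "carry(b3,right)", "robot_in(rmD)"]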